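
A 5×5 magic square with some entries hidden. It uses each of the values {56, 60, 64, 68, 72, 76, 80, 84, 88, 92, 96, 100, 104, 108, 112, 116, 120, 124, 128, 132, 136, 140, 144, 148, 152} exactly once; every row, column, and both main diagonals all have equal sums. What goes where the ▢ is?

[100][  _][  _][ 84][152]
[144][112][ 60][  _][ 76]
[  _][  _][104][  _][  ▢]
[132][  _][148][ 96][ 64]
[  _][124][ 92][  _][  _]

The 25 entries sum to 2600, so each line sums to 2600/5 = 520.
Row 2 needs 520; the known cells sum to 392, so (2,4) = 128.
From row 4, 520 − (132 + 148 + 96 + 64) gives (4,2) = 80.
The remaining cell in column 3 is (1,3) = 520 − 404 = 116.
Main diagonal needs 520; the known cells sum to 412, so (5,5) = 108.
Anti-diagonal must total 520; the given cells sum to 464, so (5,1) = 56.
Using row 1: 100 + 116 + 84 + 152 + ? → (1,2) = 520 − 452 = 68.
Using row 5: 56 + 124 + 92 + 108 + ? → (5,4) = 520 − 380 = 140.
Column 1: 100 + 144 + 132 + 56 + ? = 520, so (3,1) = 88.
From column 2, 520 − (68 + 112 + 80 + 124) gives (3,2) = 136.
Column 4 needs 520; the known cells sum to 448, so (3,4) = 72.
Column 5 must total 520; the given cells sum to 400, so (3,5) = 120.

120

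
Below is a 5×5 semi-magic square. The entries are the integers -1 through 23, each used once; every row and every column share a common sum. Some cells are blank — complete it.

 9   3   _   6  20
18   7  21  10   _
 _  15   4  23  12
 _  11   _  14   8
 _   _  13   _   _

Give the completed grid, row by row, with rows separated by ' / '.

The entries are -1 through 23, which sum to 275, so each line sums to 275/5 = 55.
Row 1: 9 + 3 + 6 + 20 + ? = 55, so (1,3) = 17.
Row 2 must total 55; the given cells sum to 56, so (2,5) = -1.
The remaining cell in row 3 is (3,1) = 55 − 54 = 1.
From column 2, 55 − (3 + 7 + 15 + 11) gives (5,2) = 19.
Column 3 needs 55; the known cells sum to 55, so (4,3) = 0.
The remaining cell in column 4 is (5,4) = 55 − 53 = 2.
Using column 5: 20 + (-1) + 12 + 8 + ? → (5,5) = 55 − 39 = 16.
Row 4 must total 55; the given cells sum to 33, so (4,1) = 22.
The remaining cell in row 5 is (5,1) = 55 − 50 = 5.

9 3 17 6 20 / 18 7 21 10 -1 / 1 15 4 23 12 / 22 11 0 14 8 / 5 19 13 2 16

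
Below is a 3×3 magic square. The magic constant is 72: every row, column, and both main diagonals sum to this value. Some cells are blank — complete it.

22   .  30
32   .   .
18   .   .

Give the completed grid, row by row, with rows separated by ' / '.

The remaining cell in row 1 is (1,2) = 72 − 52 = 20.
Using anti-diagonal: 30 + 18 + ? → (2,2) = 72 − 48 = 24.
Row 2 needs 72; the known cells sum to 56, so (2,3) = 16.
Using column 2: 20 + 24 + ? → (3,2) = 72 − 44 = 28.
Column 3 must total 72; the given cells sum to 46, so (3,3) = 26.

22 20 30 / 32 24 16 / 18 28 26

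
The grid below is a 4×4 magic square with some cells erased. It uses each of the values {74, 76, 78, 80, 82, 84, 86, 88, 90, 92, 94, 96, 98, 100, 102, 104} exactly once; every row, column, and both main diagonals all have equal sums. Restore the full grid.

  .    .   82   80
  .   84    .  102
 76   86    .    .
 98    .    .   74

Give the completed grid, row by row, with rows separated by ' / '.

104 90 82 80 / 78 84 92 102 / 76 86 94 100 / 98 96 88 74

The 16 entries sum to 1424, so each line sums to 1424/4 = 356.
Column 4: 80 + 102 + 74 + ? = 356, so (3,4) = 100.
Using anti-diagonal: 80 + 86 + 98 + ? → (2,3) = 356 − 264 = 92.
Row 2: 84 + 92 + 102 + ? = 356, so (2,1) = 78.
The remaining cell in row 3 is (3,3) = 356 − 262 = 94.
From column 1, 356 − (78 + 76 + 98) gives (1,1) = 104.
Column 3: 82 + 92 + 94 + ? = 356, so (4,3) = 88.
The remaining cell in row 1 is (1,2) = 356 − 266 = 90.
Using row 4: 98 + 88 + 74 + ? → (4,2) = 356 − 260 = 96.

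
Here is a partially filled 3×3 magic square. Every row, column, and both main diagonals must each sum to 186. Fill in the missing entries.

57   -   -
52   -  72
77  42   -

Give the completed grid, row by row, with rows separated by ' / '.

Row 2 needs 186; the known cells sum to 124, so (2,2) = 62.
Row 3 needs 186; the known cells sum to 119, so (3,3) = 67.
Column 2 needs 186; the known cells sum to 104, so (1,2) = 82.
Using column 3: 72 + 67 + ? → (1,3) = 186 − 139 = 47.

57 82 47 / 52 62 72 / 77 42 67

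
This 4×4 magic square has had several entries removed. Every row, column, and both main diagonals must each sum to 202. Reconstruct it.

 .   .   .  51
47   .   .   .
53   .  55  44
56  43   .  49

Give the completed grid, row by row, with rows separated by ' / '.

46 57 48 51 / 47 52 45 58 / 53 50 55 44 / 56 43 54 49

The remaining cell in row 3 is (3,2) = 202 − 152 = 50.
Row 4 must total 202; the given cells sum to 148, so (4,3) = 54.
From column 1, 202 − (47 + 53 + 56) gives (1,1) = 46.
From column 4, 202 − (51 + 44 + 49) gives (2,4) = 58.
Using main diagonal: 46 + 55 + 49 + ? → (2,2) = 202 − 150 = 52.
Anti-diagonal needs 202; the known cells sum to 157, so (2,3) = 45.
From column 2, 202 − (52 + 50 + 43) gives (1,2) = 57.
From column 3, 202 − (45 + 55 + 54) gives (1,3) = 48.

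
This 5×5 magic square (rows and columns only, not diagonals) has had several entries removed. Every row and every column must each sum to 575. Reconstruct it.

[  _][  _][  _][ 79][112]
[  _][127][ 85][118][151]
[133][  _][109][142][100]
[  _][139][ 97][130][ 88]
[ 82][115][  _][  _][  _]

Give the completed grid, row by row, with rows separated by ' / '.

The remaining cell in row 2 is (2,1) = 575 − 481 = 94.
From row 3, 575 − (133 + 109 + 142 + 100) gives (3,2) = 91.
Row 4 must total 575; the given cells sum to 454, so (4,1) = 121.
Column 1 needs 575; the known cells sum to 430, so (1,1) = 145.
Column 2 needs 575; the known cells sum to 472, so (1,2) = 103.
Column 4: 79 + 118 + 142 + 130 + ? = 575, so (5,4) = 106.
Column 5 needs 575; the known cells sum to 451, so (5,5) = 124.
Row 1 must total 575; the given cells sum to 439, so (1,3) = 136.
From row 5, 575 − (82 + 115 + 106 + 124) gives (5,3) = 148.

145 103 136 79 112 / 94 127 85 118 151 / 133 91 109 142 100 / 121 139 97 130 88 / 82 115 148 106 124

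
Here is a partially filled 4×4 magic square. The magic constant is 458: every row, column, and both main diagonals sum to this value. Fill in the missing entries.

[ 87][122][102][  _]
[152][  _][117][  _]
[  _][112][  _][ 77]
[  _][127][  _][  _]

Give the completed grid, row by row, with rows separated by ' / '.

Using row 1: 87 + 122 + 102 + ? → (1,4) = 458 − 311 = 147.
Using column 2: 122 + 112 + 127 + ? → (2,2) = 458 − 361 = 97.
Using anti-diagonal: 147 + 117 + 112 + ? → (4,1) = 458 − 376 = 82.
From row 2, 458 − (152 + 97 + 117) gives (2,4) = 92.
Column 1: 87 + 152 + 82 + ? = 458, so (3,1) = 137.
Column 4: 147 + 92 + 77 + ? = 458, so (4,4) = 142.
Using main diagonal: 87 + 97 + 142 + ? → (3,3) = 458 − 326 = 132.
Row 4: 82 + 127 + 142 + ? = 458, so (4,3) = 107.

87 122 102 147 / 152 97 117 92 / 137 112 132 77 / 82 127 107 142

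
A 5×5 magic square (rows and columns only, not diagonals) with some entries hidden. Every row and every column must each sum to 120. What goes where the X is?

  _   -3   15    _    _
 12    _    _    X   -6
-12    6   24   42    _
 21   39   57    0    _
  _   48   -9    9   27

The remaining cell in row 3 is (3,5) = 120 − 60 = 60.
From row 4, 120 − (21 + 39 + 57 + 0) gives (4,5) = 3.
Using row 5: 48 + (-9) + 9 + 27 + ? → (5,1) = 120 − 75 = 45.
Column 1 needs 120; the known cells sum to 66, so (1,1) = 54.
Using column 2: -3 + 6 + 39 + 48 + ? → (2,2) = 120 − 90 = 30.
Using column 3: 15 + 24 + 57 + (-9) + ? → (2,3) = 120 − 87 = 33.
Using column 5: -6 + 60 + 3 + 27 + ? → (1,5) = 120 − 84 = 36.
Using row 1: 54 + (-3) + 15 + 36 + ? → (1,4) = 120 − 102 = 18.
Row 2 needs 120; the known cells sum to 69, so (2,4) = 51.

51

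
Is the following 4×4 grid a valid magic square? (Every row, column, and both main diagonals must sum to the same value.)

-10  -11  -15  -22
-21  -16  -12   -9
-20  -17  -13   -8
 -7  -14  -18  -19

Row 1: -10 + (-11) + (-15) + (-22) = -58.
Row 2: -21 + (-16) + (-12) + (-9) = -58.
Row 3: -20 + (-17) + (-13) + (-8) = -58.
Row 4: -7 + (-14) + (-18) + (-19) = -58.
Column 1: -10 + (-21) + (-20) + (-7) = -58.
Column 2: -11 + (-16) + (-17) + (-14) = -58.
Column 3: -15 + (-12) + (-13) + (-18) = -58.
Column 4: -22 + (-9) + (-8) + (-19) = -58.
Main diagonal: -10 + (-16) + (-13) + (-19) = -58.
Anti-diagonal: -22 + (-12) + (-17) + (-7) = -58.
All lines sum to -58.

Yes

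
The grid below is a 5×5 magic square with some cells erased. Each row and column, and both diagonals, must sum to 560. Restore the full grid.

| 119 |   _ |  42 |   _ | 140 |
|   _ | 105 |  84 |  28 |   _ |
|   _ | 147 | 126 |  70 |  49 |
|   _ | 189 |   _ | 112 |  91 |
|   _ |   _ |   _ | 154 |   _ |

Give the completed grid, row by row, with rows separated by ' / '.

119 63 42 196 140 / 161 105 84 28 182 / 168 147 126 70 49 / 35 189 133 112 91 / 77 56 175 154 98

The remaining cell in row 3 is (3,1) = 560 − 392 = 168.
Column 4: 28 + 70 + 112 + 154 + ? = 560, so (1,4) = 196.
Main diagonal: 119 + 105 + 126 + 112 + ? = 560, so (5,5) = 98.
Using anti-diagonal: 140 + 28 + 126 + 189 + ? → (5,1) = 560 − 483 = 77.
Using row 1: 119 + 42 + 196 + 140 + ? → (1,2) = 560 − 497 = 63.
The remaining cell in column 2 is (5,2) = 560 − 504 = 56.
From column 5, 560 − (140 + 49 + 91 + 98) gives (2,5) = 182.
From row 2, 560 − (105 + 84 + 28 + 182) gives (2,1) = 161.
Row 5 needs 560; the known cells sum to 385, so (5,3) = 175.
From column 1, 560 − (119 + 161 + 168 + 77) gives (4,1) = 35.
Column 3 must total 560; the given cells sum to 427, so (4,3) = 133.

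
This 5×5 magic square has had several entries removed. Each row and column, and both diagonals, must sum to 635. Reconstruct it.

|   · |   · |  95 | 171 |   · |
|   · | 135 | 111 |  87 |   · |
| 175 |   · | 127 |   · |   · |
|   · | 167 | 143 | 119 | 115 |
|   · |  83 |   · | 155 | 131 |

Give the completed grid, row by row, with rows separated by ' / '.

The remaining cell in row 4 is (4,1) = 635 − 544 = 91.
Column 3 needs 635; the known cells sum to 476, so (5,3) = 159.
The remaining cell in column 4 is (3,4) = 635 − 532 = 103.
Main diagonal needs 635; the known cells sum to 512, so (1,1) = 123.
The remaining cell in row 5 is (5,1) = 635 − 528 = 107.
Using column 1: 123 + 175 + 91 + 107 + ? → (2,1) = 635 − 496 = 139.
Using anti-diagonal: 87 + 127 + 167 + 107 + ? → (1,5) = 635 − 488 = 147.
Row 1: 123 + 95 + 171 + 147 + ? = 635, so (1,2) = 99.
Using row 2: 139 + 135 + 111 + 87 + ? → (2,5) = 635 − 472 = 163.
The remaining cell in column 2 is (3,2) = 635 − 484 = 151.
Column 5: 147 + 163 + 115 + 131 + ? = 635, so (3,5) = 79.

123 99 95 171 147 / 139 135 111 87 163 / 175 151 127 103 79 / 91 167 143 119 115 / 107 83 159 155 131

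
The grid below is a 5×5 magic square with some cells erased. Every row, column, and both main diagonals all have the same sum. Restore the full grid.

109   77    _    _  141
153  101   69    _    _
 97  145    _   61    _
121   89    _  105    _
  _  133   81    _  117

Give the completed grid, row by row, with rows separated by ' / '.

Column 2 is already complete: 77 + 101 + 145 + 89 + 133 = 545, so that is the magic constant.
Column 1: 109 + 153 + 97 + 121 + ? = 545, so (5,1) = 65.
Using main diagonal: 109 + 101 + 105 + 117 + ? → (3,3) = 545 − 432 = 113.
Anti-diagonal needs 545; the known cells sum to 408, so (2,4) = 137.
From row 2, 545 − (153 + 101 + 69 + 137) gives (2,5) = 85.
The remaining cell in row 3 is (3,5) = 545 − 416 = 129.
Row 5: 65 + 133 + 81 + 117 + ? = 545, so (5,4) = 149.
Column 4 must total 545; the given cells sum to 452, so (1,4) = 93.
From column 5, 545 − (141 + 85 + 129 + 117) gives (4,5) = 73.
Row 1 must total 545; the given cells sum to 420, so (1,3) = 125.
The remaining cell in row 4 is (4,3) = 545 − 388 = 157.

109 77 125 93 141 / 153 101 69 137 85 / 97 145 113 61 129 / 121 89 157 105 73 / 65 133 81 149 117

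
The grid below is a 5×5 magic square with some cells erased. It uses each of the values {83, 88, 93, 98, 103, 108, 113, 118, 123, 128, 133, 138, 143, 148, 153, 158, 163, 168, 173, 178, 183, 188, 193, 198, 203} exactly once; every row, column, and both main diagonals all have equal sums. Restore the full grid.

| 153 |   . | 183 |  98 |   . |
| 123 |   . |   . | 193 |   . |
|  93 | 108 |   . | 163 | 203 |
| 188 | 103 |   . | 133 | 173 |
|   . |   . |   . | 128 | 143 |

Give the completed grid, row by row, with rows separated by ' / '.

153 168 183 98 113 / 123 138 178 193 83 / 93 108 148 163 203 / 188 103 118 133 173 / 158 198 88 128 143

The 25 entries sum to 3575, so each line sums to 3575/5 = 715.
Using row 3: 93 + 108 + 163 + 203 + ? → (3,3) = 715 − 567 = 148.
Row 4 needs 715; the known cells sum to 597, so (4,3) = 118.
The remaining cell in column 1 is (5,1) = 715 − 557 = 158.
From main diagonal, 715 − (153 + 148 + 133 + 143) gives (2,2) = 138.
Using anti-diagonal: 193 + 148 + 103 + 158 + ? → (1,5) = 715 − 602 = 113.
Row 1 must total 715; the given cells sum to 547, so (1,2) = 168.
Column 2 needs 715; the known cells sum to 517, so (5,2) = 198.
Column 5 must total 715; the given cells sum to 632, so (2,5) = 83.
Row 2 must total 715; the given cells sum to 537, so (2,3) = 178.
Row 5: 158 + 198 + 128 + 143 + ? = 715, so (5,3) = 88.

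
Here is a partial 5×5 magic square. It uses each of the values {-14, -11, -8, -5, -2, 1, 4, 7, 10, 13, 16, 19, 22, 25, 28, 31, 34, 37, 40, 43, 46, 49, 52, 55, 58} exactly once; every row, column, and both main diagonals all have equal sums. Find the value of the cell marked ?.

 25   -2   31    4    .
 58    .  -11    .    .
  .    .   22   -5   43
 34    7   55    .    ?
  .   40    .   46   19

The 25 entries sum to 550, so each line sums to 550/5 = 110.
The remaining cell in row 1 is (1,5) = 110 − 58 = 52.
The remaining cell in column 3 is (5,3) = 110 − 97 = 13.
From row 5, 110 − (40 + 13 + 46 + 19) gives (5,1) = -8.
Column 1 needs 110; the known cells sum to 109, so (3,1) = 1.
Anti-diagonal: 52 + 22 + 7 + (-8) + ? = 110, so (2,4) = 37.
Row 3 needs 110; the known cells sum to 61, so (3,2) = 49.
Column 2 needs 110; the known cells sum to 94, so (2,2) = 16.
Column 4 must total 110; the given cells sum to 82, so (4,4) = 28.
Row 2 must total 110; the given cells sum to 100, so (2,5) = 10.
Row 4: 34 + 7 + 55 + 28 + ? = 110, so (4,5) = -14.

-14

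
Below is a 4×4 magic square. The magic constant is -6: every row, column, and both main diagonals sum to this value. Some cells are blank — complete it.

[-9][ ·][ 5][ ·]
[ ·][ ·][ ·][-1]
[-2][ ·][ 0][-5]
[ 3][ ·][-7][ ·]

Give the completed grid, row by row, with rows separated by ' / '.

The remaining cell in row 3 is (3,2) = -6 − (-7) = 1.
Column 1: -9 + (-2) + 3 + ? = -6, so (2,1) = 2.
The remaining cell in column 3 is (2,3) = -6 − (-2) = -4.
Anti-diagonal needs -6; the known cells sum to 0, so (1,4) = -6.
Row 1: -9 + 5 + (-6) + ? = -6, so (1,2) = 4.
From row 2, -6 − (2 + (-4) + (-1)) gives (2,2) = -3.
From column 2, -6 − (4 + (-3) + 1) gives (4,2) = -8.
Using column 4: -6 + (-1) + (-5) + ? → (4,4) = -6 − (-12) = 6.

-9 4 5 -6 / 2 -3 -4 -1 / -2 1 0 -5 / 3 -8 -7 6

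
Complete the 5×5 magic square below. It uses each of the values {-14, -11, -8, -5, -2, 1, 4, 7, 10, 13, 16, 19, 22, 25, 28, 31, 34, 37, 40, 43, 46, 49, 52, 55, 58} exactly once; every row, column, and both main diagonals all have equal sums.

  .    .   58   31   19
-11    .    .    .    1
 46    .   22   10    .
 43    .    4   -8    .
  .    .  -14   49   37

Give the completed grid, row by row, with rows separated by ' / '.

7 -5 58 31 19 / -11 52 40 28 1 / 46 34 22 10 -2 / 43 16 4 -8 55 / 25 13 -14 49 37

The 25 entries sum to 550, so each line sums to 550/5 = 110.
The remaining cell in column 3 is (2,3) = 110 − 70 = 40.
From column 4, 110 − (31 + 10 + (-8) + 49) gives (2,4) = 28.
Using row 2: -11 + 40 + 28 + 1 + ? → (2,2) = 110 − 58 = 52.
The remaining cell in main diagonal is (1,1) = 110 − 103 = 7.
Row 1 must total 110; the given cells sum to 115, so (1,2) = -5.
From column 1, 110 − (7 + (-11) + 46 + 43) gives (5,1) = 25.
The remaining cell in anti-diagonal is (4,2) = 110 − 94 = 16.
Using row 4: 43 + 16 + 4 + (-8) + ? → (4,5) = 110 − 55 = 55.
Row 5: 25 + (-14) + 49 + 37 + ? = 110, so (5,2) = 13.
Column 2 needs 110; the known cells sum to 76, so (3,2) = 34.
From column 5, 110 − (19 + 1 + 55 + 37) gives (3,5) = -2.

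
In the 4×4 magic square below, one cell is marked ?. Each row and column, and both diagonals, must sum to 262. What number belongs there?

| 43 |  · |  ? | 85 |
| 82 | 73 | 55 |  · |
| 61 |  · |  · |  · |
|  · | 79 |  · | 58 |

Row 2 must total 262; the given cells sum to 210, so (2,4) = 52.
Using column 1: 43 + 82 + 61 + ? → (4,1) = 262 − 186 = 76.
From column 4, 262 − (85 + 52 + 58) gives (3,4) = 67.
The remaining cell in main diagonal is (3,3) = 262 − 174 = 88.
From anti-diagonal, 262 − (85 + 55 + 76) gives (3,2) = 46.
Using row 4: 76 + 79 + 58 + ? → (4,3) = 262 − 213 = 49.
From column 2, 262 − (73 + 46 + 79) gives (1,2) = 64.
From column 3, 262 − (55 + 88 + 49) gives (1,3) = 70.

70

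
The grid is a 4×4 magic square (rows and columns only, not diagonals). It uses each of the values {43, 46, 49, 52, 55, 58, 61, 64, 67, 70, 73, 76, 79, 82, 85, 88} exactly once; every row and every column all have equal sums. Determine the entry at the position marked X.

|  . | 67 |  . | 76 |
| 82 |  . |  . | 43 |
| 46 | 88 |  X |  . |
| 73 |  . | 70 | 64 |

The 16 entries sum to 1048, so each line sums to 1048/4 = 262.
Row 4 needs 262; the known cells sum to 207, so (4,2) = 55.
Using column 1: 82 + 46 + 73 + ? → (1,1) = 262 − 201 = 61.
Column 2: 67 + 88 + 55 + ? = 262, so (2,2) = 52.
Column 4 needs 262; the known cells sum to 183, so (3,4) = 79.
Row 1 needs 262; the known cells sum to 204, so (1,3) = 58.
Using row 2: 82 + 52 + 43 + ? → (2,3) = 262 − 177 = 85.
From row 3, 262 − (46 + 88 + 79) gives (3,3) = 49.

49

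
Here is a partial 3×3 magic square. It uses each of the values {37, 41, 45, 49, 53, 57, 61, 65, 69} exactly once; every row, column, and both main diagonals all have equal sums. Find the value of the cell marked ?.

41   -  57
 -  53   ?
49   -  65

37

The 9 entries sum to 477, so each line sums to 477/3 = 159.
The remaining cell in row 1 is (1,2) = 159 − 98 = 61.
Using row 3: 49 + 65 + ? → (3,2) = 159 − 114 = 45.
Using column 1: 41 + 49 + ? → (2,1) = 159 − 90 = 69.
Using column 3: 57 + 65 + ? → (2,3) = 159 − 122 = 37.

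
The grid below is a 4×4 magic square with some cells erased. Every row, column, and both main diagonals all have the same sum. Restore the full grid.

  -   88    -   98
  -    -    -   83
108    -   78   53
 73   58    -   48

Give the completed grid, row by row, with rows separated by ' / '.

63 88 33 98 / 38 93 68 83 / 108 43 78 53 / 73 58 103 48

Column 4 is already complete: 98 + 83 + 53 + 48 = 282, so that is the magic constant.
From row 3, 282 − (108 + 78 + 53) gives (3,2) = 43.
The remaining cell in row 4 is (4,3) = 282 − 179 = 103.
The remaining cell in column 2 is (2,2) = 282 − 189 = 93.
The remaining cell in main diagonal is (1,1) = 282 − 219 = 63.
From anti-diagonal, 282 − (98 + 43 + 73) gives (2,3) = 68.
From row 1, 282 − (63 + 88 + 98) gives (1,3) = 33.
The remaining cell in row 2 is (2,1) = 282 − 244 = 38.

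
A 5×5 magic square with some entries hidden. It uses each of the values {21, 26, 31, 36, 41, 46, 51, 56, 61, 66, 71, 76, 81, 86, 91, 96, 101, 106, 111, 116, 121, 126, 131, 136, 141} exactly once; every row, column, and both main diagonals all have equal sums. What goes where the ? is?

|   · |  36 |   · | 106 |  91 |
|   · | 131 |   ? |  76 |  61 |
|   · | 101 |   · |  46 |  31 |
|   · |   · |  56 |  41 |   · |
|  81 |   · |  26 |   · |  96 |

116

The 25 entries sum to 2025, so each line sums to 2025/5 = 405.
The remaining cell in column 4 is (5,4) = 405 − 269 = 136.
Column 5 needs 405; the known cells sum to 279, so (4,5) = 126.
Row 5 must total 405; the given cells sum to 339, so (5,2) = 66.
From column 2, 405 − (36 + 131 + 101 + 66) gives (4,2) = 71.
Using anti-diagonal: 91 + 76 + 71 + 81 + ? → (3,3) = 405 − 319 = 86.
Row 3 needs 405; the known cells sum to 264, so (3,1) = 141.
Row 4 must total 405; the given cells sum to 294, so (4,1) = 111.
Main diagonal must total 405; the given cells sum to 354, so (1,1) = 51.
Row 1: 51 + 36 + 106 + 91 + ? = 405, so (1,3) = 121.
Column 1: 51 + 141 + 111 + 81 + ? = 405, so (2,1) = 21.
The remaining cell in column 3 is (2,3) = 405 − 289 = 116.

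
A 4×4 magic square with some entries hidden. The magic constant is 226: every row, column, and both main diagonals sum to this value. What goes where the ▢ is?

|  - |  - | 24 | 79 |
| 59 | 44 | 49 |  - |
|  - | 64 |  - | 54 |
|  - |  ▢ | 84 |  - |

Using row 2: 59 + 44 + 49 + ? → (2,4) = 226 − 152 = 74.
Using column 3: 24 + 49 + 84 + ? → (3,3) = 226 − 157 = 69.
Column 4: 79 + 74 + 54 + ? = 226, so (4,4) = 19.
From main diagonal, 226 − (44 + 69 + 19) gives (1,1) = 94.
Anti-diagonal needs 226; the known cells sum to 192, so (4,1) = 34.
The remaining cell in row 1 is (1,2) = 226 − 197 = 29.
Row 3 needs 226; the known cells sum to 187, so (3,1) = 39.
From row 4, 226 − (34 + 84 + 19) gives (4,2) = 89.

89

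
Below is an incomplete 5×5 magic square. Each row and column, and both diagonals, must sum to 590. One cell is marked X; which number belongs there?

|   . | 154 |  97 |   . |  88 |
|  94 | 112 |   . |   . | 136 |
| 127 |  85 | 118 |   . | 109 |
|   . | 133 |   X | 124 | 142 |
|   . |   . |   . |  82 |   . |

Using row 3: 127 + 85 + 118 + 109 + ? → (3,4) = 590 − 439 = 151.
Column 2 must total 590; the given cells sum to 484, so (5,2) = 106.
Column 5 needs 590; the known cells sum to 475, so (5,5) = 115.
Main diagonal must total 590; the given cells sum to 469, so (1,1) = 121.
Using row 1: 121 + 154 + 97 + 88 + ? → (1,4) = 590 − 460 = 130.
The remaining cell in column 4 is (2,4) = 590 − 487 = 103.
Using anti-diagonal: 88 + 103 + 118 + 133 + ? → (5,1) = 590 − 442 = 148.
The remaining cell in row 2 is (2,3) = 590 − 445 = 145.
Row 5 must total 590; the given cells sum to 451, so (5,3) = 139.
From column 1, 590 − (121 + 94 + 127 + 148) gives (4,1) = 100.
From column 3, 590 − (97 + 145 + 118 + 139) gives (4,3) = 91.

91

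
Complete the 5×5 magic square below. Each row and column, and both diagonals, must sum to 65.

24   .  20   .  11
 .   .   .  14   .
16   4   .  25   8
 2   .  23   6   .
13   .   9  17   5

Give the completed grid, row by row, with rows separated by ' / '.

The remaining cell in row 3 is (3,3) = 65 − 53 = 12.
Using row 5: 13 + 9 + 17 + 5 + ? → (5,2) = 65 − 44 = 21.
The remaining cell in column 1 is (2,1) = 65 − 55 = 10.
The remaining cell in column 3 is (2,3) = 65 − 64 = 1.
From column 4, 65 − (14 + 25 + 6 + 17) gives (1,4) = 3.
The remaining cell in main diagonal is (2,2) = 65 − 47 = 18.
The remaining cell in anti-diagonal is (4,2) = 65 − 50 = 15.
Row 1: 24 + 20 + 3 + 11 + ? = 65, so (1,2) = 7.
From row 2, 65 − (10 + 18 + 1 + 14) gives (2,5) = 22.
Row 4 needs 65; the known cells sum to 46, so (4,5) = 19.

24 7 20 3 11 / 10 18 1 14 22 / 16 4 12 25 8 / 2 15 23 6 19 / 13 21 9 17 5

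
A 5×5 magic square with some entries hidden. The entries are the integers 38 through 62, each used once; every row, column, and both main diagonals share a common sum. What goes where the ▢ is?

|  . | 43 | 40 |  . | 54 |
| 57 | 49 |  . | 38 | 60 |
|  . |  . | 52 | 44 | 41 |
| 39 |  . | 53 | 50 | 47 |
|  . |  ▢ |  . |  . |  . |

42

The entries are 38 through 62, which sum to 1250, so each line sums to 1250/5 = 250.
Row 2 must total 250; the given cells sum to 204, so (2,3) = 46.
Using row 4: 39 + 53 + 50 + 47 + ? → (4,2) = 250 − 189 = 61.
Column 3 needs 250; the known cells sum to 191, so (5,3) = 59.
Column 5 needs 250; the known cells sum to 202, so (5,5) = 48.
Using main diagonal: 49 + 52 + 50 + 48 + ? → (1,1) = 250 − 199 = 51.
Anti-diagonal needs 250; the known cells sum to 205, so (5,1) = 45.
Row 1: 51 + 43 + 40 + 54 + ? = 250, so (1,4) = 62.
Column 1 needs 250; the known cells sum to 192, so (3,1) = 58.
Column 4: 62 + 38 + 44 + 50 + ? = 250, so (5,4) = 56.
From row 3, 250 − (58 + 52 + 44 + 41) gives (3,2) = 55.
Row 5: 45 + 59 + 56 + 48 + ? = 250, so (5,2) = 42.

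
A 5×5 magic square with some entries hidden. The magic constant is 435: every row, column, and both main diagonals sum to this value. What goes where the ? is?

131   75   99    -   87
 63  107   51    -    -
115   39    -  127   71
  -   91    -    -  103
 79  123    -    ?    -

The remaining cell in row 1 is (1,4) = 435 − 392 = 43.
Row 3: 115 + 39 + 127 + 71 + ? = 435, so (3,3) = 83.
The remaining cell in column 1 is (4,1) = 435 − 388 = 47.
Anti-diagonal: 87 + 83 + 91 + 79 + ? = 435, so (2,4) = 95.
The remaining cell in row 2 is (2,5) = 435 − 316 = 119.
Column 5: 87 + 119 + 71 + 103 + ? = 435, so (5,5) = 55.
The remaining cell in main diagonal is (4,4) = 435 − 376 = 59.
Using row 4: 47 + 91 + 59 + 103 + ? → (4,3) = 435 − 300 = 135.
From column 3, 435 − (99 + 51 + 83 + 135) gives (5,3) = 67.
Column 4 must total 435; the given cells sum to 324, so (5,4) = 111.

111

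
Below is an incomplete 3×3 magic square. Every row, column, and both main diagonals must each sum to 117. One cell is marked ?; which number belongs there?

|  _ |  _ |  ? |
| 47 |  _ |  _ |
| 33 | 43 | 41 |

The remaining cell in column 1 is (1,1) = 117 − 80 = 37.
From main diagonal, 117 − (37 + 41) gives (2,2) = 39.
From anti-diagonal, 117 − (39 + 33) gives (1,3) = 45.

45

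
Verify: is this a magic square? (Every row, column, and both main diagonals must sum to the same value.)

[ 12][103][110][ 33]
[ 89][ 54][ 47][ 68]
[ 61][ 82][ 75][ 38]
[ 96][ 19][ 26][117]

No — column 1 sums to 258 but column 4 sums to 256.

Row 1: 12 + 103 + 110 + 33 = 258.
Row 2: 89 + 54 + 47 + 68 = 258.
Row 3: 61 + 82 + 75 + 38 = 256.
Row 4: 96 + 19 + 26 + 117 = 258.
Column 1: 12 + 89 + 61 + 96 = 258.
Column 2: 103 + 54 + 82 + 19 = 258.
Column 3: 110 + 47 + 75 + 26 = 258.
Column 4: 33 + 68 + 38 + 117 = 256.
Main diagonal: 12 + 54 + 75 + 117 = 258.
Anti-diagonal: 33 + 47 + 82 + 96 = 258.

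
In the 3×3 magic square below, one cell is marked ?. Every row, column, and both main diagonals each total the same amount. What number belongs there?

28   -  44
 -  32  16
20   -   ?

Anti-diagonal is complete and sums to 96; that is the magic constant.
Using row 1: 28 + 44 + ? → (1,2) = 96 − 72 = 24.
Row 2: 32 + 16 + ? = 96, so (2,1) = 48.
The remaining cell in column 2 is (3,2) = 96 − 56 = 40.
The remaining cell in column 3 is (3,3) = 96 − 60 = 36.

36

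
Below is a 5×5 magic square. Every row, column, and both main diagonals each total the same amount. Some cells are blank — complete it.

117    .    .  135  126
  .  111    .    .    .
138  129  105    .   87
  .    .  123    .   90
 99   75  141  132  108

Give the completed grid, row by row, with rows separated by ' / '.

Row 5 is already complete: 99 + 75 + 141 + 132 + 108 = 555, so that is the magic constant.
Using row 3: 138 + 129 + 105 + 87 + ? → (3,4) = 555 − 459 = 96.
The remaining cell in column 5 is (2,5) = 555 − 411 = 144.
Main diagonal must total 555; the given cells sum to 441, so (4,4) = 114.
Column 4 needs 555; the known cells sum to 477, so (2,4) = 78.
From anti-diagonal, 555 − (126 + 78 + 105 + 99) gives (4,2) = 147.
The remaining cell in row 4 is (4,1) = 555 − 474 = 81.
Column 1 needs 555; the known cells sum to 435, so (2,1) = 120.
The remaining cell in column 2 is (1,2) = 555 − 462 = 93.
Row 1: 117 + 93 + 135 + 126 + ? = 555, so (1,3) = 84.
Row 2 needs 555; the known cells sum to 453, so (2,3) = 102.

117 93 84 135 126 / 120 111 102 78 144 / 138 129 105 96 87 / 81 147 123 114 90 / 99 75 141 132 108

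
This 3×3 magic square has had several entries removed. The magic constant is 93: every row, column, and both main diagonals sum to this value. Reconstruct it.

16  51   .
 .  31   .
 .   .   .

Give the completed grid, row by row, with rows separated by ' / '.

From row 1, 93 − (16 + 51) gives (1,3) = 26.
Column 2 must total 93; the given cells sum to 82, so (3,2) = 11.
Using main diagonal: 16 + 31 + ? → (3,3) = 93 − 47 = 46.
Anti-diagonal needs 93; the known cells sum to 57, so (3,1) = 36.
Column 1 needs 93; the known cells sum to 52, so (2,1) = 41.
From column 3, 93 − (26 + 46) gives (2,3) = 21.

16 51 26 / 41 31 21 / 36 11 46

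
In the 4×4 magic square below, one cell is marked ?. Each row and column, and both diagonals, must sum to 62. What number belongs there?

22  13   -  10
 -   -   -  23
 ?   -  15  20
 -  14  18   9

8

Row 1 must total 62; the given cells sum to 45, so (1,3) = 17.
Row 4 must total 62; the given cells sum to 41, so (4,1) = 21.
Column 3: 17 + 15 + 18 + ? = 62, so (2,3) = 12.
Main diagonal: 22 + 15 + 9 + ? = 62, so (2,2) = 16.
Using anti-diagonal: 10 + 12 + 21 + ? → (3,2) = 62 − 43 = 19.
From row 2, 62 − (16 + 12 + 23) gives (2,1) = 11.
From row 3, 62 − (19 + 15 + 20) gives (3,1) = 8.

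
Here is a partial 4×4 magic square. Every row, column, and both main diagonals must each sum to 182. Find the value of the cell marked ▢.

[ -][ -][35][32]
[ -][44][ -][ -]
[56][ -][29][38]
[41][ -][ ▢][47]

68

Row 3 must total 182; the given cells sum to 123, so (3,2) = 59.
Column 4 must total 182; the given cells sum to 117, so (2,4) = 65.
Main diagonal: 44 + 29 + 47 + ? = 182, so (1,1) = 62.
Anti-diagonal needs 182; the known cells sum to 132, so (2,3) = 50.
Row 1 must total 182; the given cells sum to 129, so (1,2) = 53.
Row 2 needs 182; the known cells sum to 159, so (2,1) = 23.
Column 2 must total 182; the given cells sum to 156, so (4,2) = 26.
Column 3 must total 182; the given cells sum to 114, so (4,3) = 68.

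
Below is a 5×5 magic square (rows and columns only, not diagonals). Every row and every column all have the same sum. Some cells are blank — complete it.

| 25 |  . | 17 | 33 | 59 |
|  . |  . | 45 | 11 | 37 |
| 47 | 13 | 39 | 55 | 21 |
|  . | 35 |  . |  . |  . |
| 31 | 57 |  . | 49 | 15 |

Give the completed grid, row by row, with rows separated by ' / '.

25 41 17 33 59 / 53 29 45 11 37 / 47 13 39 55 21 / 19 35 51 27 43 / 31 57 23 49 15

Row 3 is already complete: 47 + 13 + 39 + 55 + 21 = 175, so that is the magic constant.
Row 1: 25 + 17 + 33 + 59 + ? = 175, so (1,2) = 41.
From row 5, 175 − (31 + 57 + 49 + 15) gives (5,3) = 23.
The remaining cell in column 2 is (2,2) = 175 − 146 = 29.
Column 3 needs 175; the known cells sum to 124, so (4,3) = 51.
Using column 4: 33 + 11 + 55 + 49 + ? → (4,4) = 175 − 148 = 27.
Column 5 needs 175; the known cells sum to 132, so (4,5) = 43.
Row 2: 29 + 45 + 11 + 37 + ? = 175, so (2,1) = 53.
From row 4, 175 − (35 + 51 + 27 + 43) gives (4,1) = 19.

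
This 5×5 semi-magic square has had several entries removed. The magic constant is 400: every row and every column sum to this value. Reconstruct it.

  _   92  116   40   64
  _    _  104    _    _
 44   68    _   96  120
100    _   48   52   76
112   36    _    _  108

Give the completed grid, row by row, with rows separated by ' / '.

Row 1 must total 400; the given cells sum to 312, so (1,1) = 88.
From row 3, 400 − (44 + 68 + 96 + 120) gives (3,3) = 72.
The remaining cell in row 4 is (4,2) = 400 − 276 = 124.
The remaining cell in column 1 is (2,1) = 400 − 344 = 56.
Column 2 needs 400; the known cells sum to 320, so (2,2) = 80.
Column 3 must total 400; the given cells sum to 340, so (5,3) = 60.
From column 5, 400 − (64 + 120 + 76 + 108) gives (2,5) = 32.
Row 2 needs 400; the known cells sum to 272, so (2,4) = 128.
Row 5 needs 400; the known cells sum to 316, so (5,4) = 84.

88 92 116 40 64 / 56 80 104 128 32 / 44 68 72 96 120 / 100 124 48 52 76 / 112 36 60 84 108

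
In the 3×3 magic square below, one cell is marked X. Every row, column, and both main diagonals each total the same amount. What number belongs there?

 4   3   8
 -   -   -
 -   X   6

7

Row 1 is complete and sums to 15; that is the magic constant.
From column 3, 15 − (8 + 6) gives (2,3) = 1.
Main diagonal needs 15; the known cells sum to 10, so (2,2) = 5.
Anti-diagonal: 8 + 5 + ? = 15, so (3,1) = 2.
Row 2: 5 + 1 + ? = 15, so (2,1) = 9.
Using row 3: 2 + 6 + ? → (3,2) = 15 − 8 = 7.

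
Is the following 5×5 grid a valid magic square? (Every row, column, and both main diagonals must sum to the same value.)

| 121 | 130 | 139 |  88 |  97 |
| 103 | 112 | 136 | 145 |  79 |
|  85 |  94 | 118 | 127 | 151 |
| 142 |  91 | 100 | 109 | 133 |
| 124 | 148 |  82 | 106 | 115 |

Row 1: 121 + 130 + 139 + 88 + 97 = 575.
Row 2: 103 + 112 + 136 + 145 + 79 = 575.
Row 3: 85 + 94 + 118 + 127 + 151 = 575.
Row 4: 142 + 91 + 100 + 109 + 133 = 575.
Row 5: 124 + 148 + 82 + 106 + 115 = 575.
Column 1: 121 + 103 + 85 + 142 + 124 = 575.
Column 2: 130 + 112 + 94 + 91 + 148 = 575.
Column 3: 139 + 136 + 118 + 100 + 82 = 575.
Column 4: 88 + 145 + 127 + 109 + 106 = 575.
Column 5: 97 + 79 + 151 + 133 + 115 = 575.
Main diagonal: 121 + 112 + 118 + 109 + 115 = 575.
Anti-diagonal: 97 + 145 + 118 + 91 + 124 = 575.
All lines sum to 575.

Yes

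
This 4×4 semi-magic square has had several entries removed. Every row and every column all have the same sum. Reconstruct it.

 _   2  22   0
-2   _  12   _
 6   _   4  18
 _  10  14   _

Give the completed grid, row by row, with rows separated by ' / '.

28 2 22 0 / -2 16 12 26 / 6 24 4 18 / 20 10 14 8

Column 3 is already complete: 22 + 12 + 4 + 14 = 52, so that is the magic constant.
Row 1: 2 + 22 + 0 + ? = 52, so (1,1) = 28.
The remaining cell in row 3 is (3,2) = 52 − 28 = 24.
Using column 1: 28 + (-2) + 6 + ? → (4,1) = 52 − 32 = 20.
Using column 2: 2 + 24 + 10 + ? → (2,2) = 52 − 36 = 16.
Row 2 needs 52; the known cells sum to 26, so (2,4) = 26.
Row 4: 20 + 10 + 14 + ? = 52, so (4,4) = 8.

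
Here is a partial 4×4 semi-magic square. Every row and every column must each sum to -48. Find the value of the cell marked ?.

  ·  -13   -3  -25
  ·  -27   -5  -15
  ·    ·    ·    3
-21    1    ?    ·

Using row 1: -13 + (-3) + (-25) + ? → (1,1) = -48 − (-41) = -7.
Row 2: -27 + (-5) + (-15) + ? = -48, so (2,1) = -1.
Using column 1: -7 + (-1) + (-21) + ? → (3,1) = -48 − (-29) = -19.
Using column 2: -13 + (-27) + 1 + ? → (3,2) = -48 − (-39) = -9.
Column 4: -25 + (-15) + 3 + ? = -48, so (4,4) = -11.
Row 3 must total -48; the given cells sum to -25, so (3,3) = -23.
Using row 4: -21 + 1 + (-11) + ? → (4,3) = -48 − (-31) = -17.

-17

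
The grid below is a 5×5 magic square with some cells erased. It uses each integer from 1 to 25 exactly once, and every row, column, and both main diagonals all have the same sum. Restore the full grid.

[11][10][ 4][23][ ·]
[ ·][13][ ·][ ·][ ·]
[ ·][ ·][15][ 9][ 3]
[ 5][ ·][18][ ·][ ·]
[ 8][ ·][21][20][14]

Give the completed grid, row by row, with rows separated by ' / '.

11 10 4 23 17 / 19 13 7 1 25 / 22 16 15 9 3 / 5 24 18 12 6 / 8 2 21 20 14

The entries are 1 through 25, which sum to 325, so each line sums to 325/5 = 65.
The remaining cell in row 1 is (1,5) = 65 − 48 = 17.
Row 5 must total 65; the given cells sum to 63, so (5,2) = 2.
Column 3 must total 65; the given cells sum to 58, so (2,3) = 7.
From main diagonal, 65 − (11 + 13 + 15 + 14) gives (4,4) = 12.
Using column 4: 23 + 9 + 12 + 20 + ? → (2,4) = 65 − 64 = 1.
Anti-diagonal needs 65; the known cells sum to 41, so (4,2) = 24.
From row 4, 65 − (5 + 24 + 18 + 12) gives (4,5) = 6.
Using column 2: 10 + 13 + 24 + 2 + ? → (3,2) = 65 − 49 = 16.
Using column 5: 17 + 3 + 6 + 14 + ? → (2,5) = 65 − 40 = 25.
The remaining cell in row 2 is (2,1) = 65 − 46 = 19.
Row 3 must total 65; the given cells sum to 43, so (3,1) = 22.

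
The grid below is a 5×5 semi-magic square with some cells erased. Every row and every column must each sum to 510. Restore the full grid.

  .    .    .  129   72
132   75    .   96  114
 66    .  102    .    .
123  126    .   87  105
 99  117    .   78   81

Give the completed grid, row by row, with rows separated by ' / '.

90 108 111 129 72 / 132 75 93 96 114 / 66 84 102 120 138 / 123 126 69 87 105 / 99 117 135 78 81

Using row 2: 132 + 75 + 96 + 114 + ? → (2,3) = 510 − 417 = 93.
Row 4 must total 510; the given cells sum to 441, so (4,3) = 69.
From row 5, 510 − (99 + 117 + 78 + 81) gives (5,3) = 135.
Column 1 needs 510; the known cells sum to 420, so (1,1) = 90.
From column 3, 510 − (93 + 102 + 69 + 135) gives (1,3) = 111.
Column 4: 129 + 96 + 87 + 78 + ? = 510, so (3,4) = 120.
From column 5, 510 − (72 + 114 + 105 + 81) gives (3,5) = 138.
Using row 1: 90 + 111 + 129 + 72 + ? → (1,2) = 510 − 402 = 108.
Row 3 needs 510; the known cells sum to 426, so (3,2) = 84.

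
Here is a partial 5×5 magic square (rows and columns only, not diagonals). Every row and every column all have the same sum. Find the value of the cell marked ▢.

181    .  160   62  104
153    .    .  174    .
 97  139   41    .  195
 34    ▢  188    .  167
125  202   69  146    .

Column 1 is complete and sums to 590; that is the magic constant.
Using row 1: 181 + 160 + 62 + 104 + ? → (1,2) = 590 − 507 = 83.
Row 3 needs 590; the known cells sum to 472, so (3,4) = 118.
The remaining cell in row 5 is (5,5) = 590 − 542 = 48.
Column 3: 160 + 41 + 188 + 69 + ? = 590, so (2,3) = 132.
Using column 4: 62 + 174 + 118 + 146 + ? → (4,4) = 590 − 500 = 90.
Column 5 needs 590; the known cells sum to 514, so (2,5) = 76.
The remaining cell in row 2 is (2,2) = 590 − 535 = 55.
The remaining cell in row 4 is (4,2) = 590 − 479 = 111.

111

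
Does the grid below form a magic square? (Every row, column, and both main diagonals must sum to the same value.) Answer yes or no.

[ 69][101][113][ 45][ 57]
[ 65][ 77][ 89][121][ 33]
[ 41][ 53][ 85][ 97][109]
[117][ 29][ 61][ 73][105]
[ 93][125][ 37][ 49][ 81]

Row 1: 69 + 101 + 113 + 45 + 57 = 385.
Row 2: 65 + 77 + 89 + 121 + 33 = 385.
Row 3: 41 + 53 + 85 + 97 + 109 = 385.
Row 4: 117 + 29 + 61 + 73 + 105 = 385.
Row 5: 93 + 125 + 37 + 49 + 81 = 385.
Column 1: 69 + 65 + 41 + 117 + 93 = 385.
Column 2: 101 + 77 + 53 + 29 + 125 = 385.
Column 3: 113 + 89 + 85 + 61 + 37 = 385.
Column 4: 45 + 121 + 97 + 73 + 49 = 385.
Column 5: 57 + 33 + 109 + 105 + 81 = 385.
Main diagonal: 69 + 77 + 85 + 73 + 81 = 385.
Anti-diagonal: 57 + 121 + 85 + 29 + 93 = 385.
All lines sum to 385.

Yes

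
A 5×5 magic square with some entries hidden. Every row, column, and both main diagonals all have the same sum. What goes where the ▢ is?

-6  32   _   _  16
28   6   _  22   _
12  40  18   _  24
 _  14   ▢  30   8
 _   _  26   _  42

Main diagonal is complete and sums to 90; that is the magic constant.
Row 3 needs 90; the known cells sum to 94, so (3,4) = -4.
From column 2, 90 − (32 + 6 + 40 + 14) gives (5,2) = -2.
Using column 5: 16 + 24 + 8 + 42 + ? → (2,5) = 90 − 90 = 0.
Using anti-diagonal: 16 + 22 + 18 + 14 + ? → (5,1) = 90 − 70 = 20.
The remaining cell in row 2 is (2,3) = 90 − 56 = 34.
Row 5 must total 90; the given cells sum to 86, so (5,4) = 4.
Using column 1: -6 + 28 + 12 + 20 + ? → (4,1) = 90 − 54 = 36.
The remaining cell in column 4 is (1,4) = 90 − 52 = 38.
Using row 1: -6 + 32 + 38 + 16 + ? → (1,3) = 90 − 80 = 10.
The remaining cell in row 4 is (4,3) = 90 − 88 = 2.

2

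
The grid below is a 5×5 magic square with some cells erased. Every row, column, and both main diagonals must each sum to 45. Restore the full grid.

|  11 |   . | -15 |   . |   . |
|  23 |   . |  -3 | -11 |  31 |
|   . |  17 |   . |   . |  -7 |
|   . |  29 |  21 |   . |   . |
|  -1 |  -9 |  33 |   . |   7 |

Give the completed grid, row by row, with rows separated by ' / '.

11 3 -15 27 19 / 23 5 -3 -11 31 / 25 17 9 1 -7 / -13 29 21 13 -5 / -1 -9 33 15 7

Using row 2: 23 + (-3) + (-11) + 31 + ? → (2,2) = 45 − 40 = 5.
The remaining cell in row 5 is (5,4) = 45 − 30 = 15.
Using column 2: 5 + 17 + 29 + (-9) + ? → (1,2) = 45 − 42 = 3.
From column 3, 45 − (-15 + (-3) + 21 + 33) gives (3,3) = 9.
The remaining cell in main diagonal is (4,4) = 45 − 32 = 13.
The remaining cell in anti-diagonal is (1,5) = 45 − 26 = 19.
Row 1: 11 + 3 + (-15) + 19 + ? = 45, so (1,4) = 27.
Column 4: 27 + (-11) + 13 + 15 + ? = 45, so (3,4) = 1.
The remaining cell in column 5 is (4,5) = 45 − 50 = -5.
The remaining cell in row 3 is (3,1) = 45 − 20 = 25.
From row 4, 45 − (29 + 21 + 13 + (-5)) gives (4,1) = -13.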